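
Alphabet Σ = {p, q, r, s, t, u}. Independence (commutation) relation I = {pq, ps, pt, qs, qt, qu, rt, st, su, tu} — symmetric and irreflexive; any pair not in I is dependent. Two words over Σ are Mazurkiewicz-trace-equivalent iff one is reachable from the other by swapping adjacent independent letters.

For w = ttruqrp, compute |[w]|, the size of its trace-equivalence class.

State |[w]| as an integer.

42

drop 0:t onto floor
drop 1:t onto {0:t}
drop 2:r onto floor
drop 3:u onto {2:r}
drop 4:q onto {2:r}
drop 5:r onto {3:u, 4:q}
drop 6:p onto {5:r}
ground layer = {0:t, 2:r}
drop-orders for the pieces not yet dropped (sum over which currently-grounded one goes next):
  1 to go: {1} 1  {6} 1
  2 to go: {0,1} 1  {1,6} 2  {5,6} 1
  3 to go: {0,1,6} 3  {1,5,6} 3  {3,5,6} 1  {4,5,6} 1
  4 to go: {0,1,5,6} 6  {1,3,5,6} 4  {1,4,5,6} 4  {3,4,5,6} 2
  5 to go: {0,1,3,5,6} 10  {0,1,4,5,6} 10  {1,3,4,5,6} 10  {2,3,4,5,6} 2
  if 0:t drops first: 12 orders
  if 2:r drops first: 30 orders
heap linearizations: 42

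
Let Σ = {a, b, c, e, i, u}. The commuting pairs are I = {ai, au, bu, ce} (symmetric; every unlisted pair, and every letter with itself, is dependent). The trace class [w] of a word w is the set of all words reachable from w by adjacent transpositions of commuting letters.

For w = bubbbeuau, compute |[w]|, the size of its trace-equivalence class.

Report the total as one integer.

15

piece 0:b — minimal
piece 1:u — minimal
piece 2:b rests on {0:b}
piece 3:b rests on {2:b}
piece 4:b rests on {3:b}
piece 5:e rests on {1:u, 4:b}
piece 6:u rests on {5:e}
piece 7:a rests on {5:e}
piece 8:u rests on {6:u}
minimal pieces: {0:b, 1:u}
ways to finish when only these pieces remain (= sum over removing one remaining piece with nothing left below it):
  1 left: {7}→1  {8}→1
  2 left: {6,8}→1  {7,8}→2
  3 left: {6,7,8}→3
  4 left: {5,6,7,8}→3
  5 left: {1,5,6,7,8}→3  {4,5,6,7,8}→3
  6 left: {1,4,5,6,7,8}→6  {3,4,5,6,7,8}→3
  7 left: {1,3,4,5,6,7,8}→9  {2,3,4,5,6,7,8}→3
  placing 0:b first → 12 extensions
  placing 1:u first → 3 extensions
total linear extensions = 15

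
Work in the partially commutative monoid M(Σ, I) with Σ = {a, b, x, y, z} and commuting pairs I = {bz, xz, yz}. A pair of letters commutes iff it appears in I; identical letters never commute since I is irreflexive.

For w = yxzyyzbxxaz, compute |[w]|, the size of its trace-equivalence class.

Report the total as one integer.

36

drop 0:y onto floor
drop 1:x onto {0:y}
drop 2:z onto floor
drop 3:y onto {1:x}
drop 4:y onto {3:y}
drop 5:z onto {2:z}
drop 6:b onto {4:y}
drop 7:x onto {6:b}
drop 8:x onto {7:x}
drop 9:a onto {5:z, 8:x}
drop 10:z onto {9:a}
ground layer = {0:y, 2:z}
drop-orders for the pieces not yet dropped (sum over which currently-grounded one goes next):
  1 to go: {10} 1
  2 to go: {9,10} 1
  3 to go: {5,9,10} 1  {8,9,10} 1
  4 to go: {2,5,9,10} 1  {5,8,9,10} 2  {7,8,9,10} 1
  5 to go: {2,5,8,9,10} 3  {5,7,8,9,10} 3  {6,7,8,9,10} 1
  6 to go: {2,5,7,8,9,10} 6  {4,6,7,8,9,10} 1  {5,6,7,8,9,10} 4
  7 to go: {2,5,6,7,8,9,10} 10  {3,4,6,7,8,9,10} 1  {4,5,6,7,8,9,10} 5
  8 to go: {1,3,4,6,7,8,9,10} 1  {2,4,5,6,7,8,9,10} 15  {3,4,5,6,7,8,9,10} 6
  9 to go: {0,1,3,4,6,7,8,9,10} 1  {1,3,4,5,6,7,8,9,10} 7  {2,3,4,5,6,7,8,9,10} 21
  if 0:y drops first: 28 orders
  if 2:z drops first: 8 orders
heap linearizations: 36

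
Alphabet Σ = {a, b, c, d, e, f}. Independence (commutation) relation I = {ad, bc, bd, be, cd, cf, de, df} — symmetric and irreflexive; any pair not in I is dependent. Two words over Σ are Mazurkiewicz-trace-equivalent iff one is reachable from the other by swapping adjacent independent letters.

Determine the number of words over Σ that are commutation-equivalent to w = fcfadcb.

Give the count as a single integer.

piece 0:f — minimal
piece 1:c — minimal
piece 2:f rests on {0:f}
piece 3:a rests on {1:c, 2:f}
piece 4:d — minimal
piece 5:c rests on {3:a}
piece 6:b rests on {3:a}
minimal pieces: {0:f, 1:c, 4:d}
ways to finish when only these pieces remain (= sum over removing one remaining piece with nothing left below it):
  1 left: {4}→1  {5}→1  {6}→1
  2 left: {4,5}→2  {4,6}→2  {5,6}→2
  3 left: {3,5,6}→2  {4,5,6}→6
  4 left: {1,3,5,6}→2  {2,3,5,6}→2  {3,4,5,6}→8
  5 left: {0,2,3,5,6}→2  {1,2,3,5,6}→4  {1,3,4,5,6}→10  {2,3,4,5,6}→10
  placing 0:f first → 24 extensions
  placing 1:c first → 12 extensions
  placing 4:d first → 6 extensions
total linear extensions = 42

42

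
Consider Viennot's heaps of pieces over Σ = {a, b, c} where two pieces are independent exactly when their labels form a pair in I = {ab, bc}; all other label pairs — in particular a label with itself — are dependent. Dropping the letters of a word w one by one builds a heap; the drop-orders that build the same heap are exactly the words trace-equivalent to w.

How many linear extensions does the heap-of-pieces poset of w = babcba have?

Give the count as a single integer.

20

0(b) covers ∅
1(a) covers ∅
2(b) covers 0:b
3(c) covers 1:a
4(b) covers 2:b
5(a) covers 3:c
floor of heap: 0:b, 1:a
completions by unplaced set U, small U first (add the entries for U minus each lowest piece of U):
  |U|=1: {4}:1  {5}:1
  |U|=2: {2,4}:1  {3,5}:1  {4,5}:2
  |U|=3: {0,2,4}:1  {1,3,5}:1  {2,4,5}:3  {3,4,5}:3
  |U|=4: {0,2,4,5}:4  {1,3,4,5}:4  {2,3,4,5}:6
  start at 0(b): 10
  start at 1(a): 10
sum over floor = 20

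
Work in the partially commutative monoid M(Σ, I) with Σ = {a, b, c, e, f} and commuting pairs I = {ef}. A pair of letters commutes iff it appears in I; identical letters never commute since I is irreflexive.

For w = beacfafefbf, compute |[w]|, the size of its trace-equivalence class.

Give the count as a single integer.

3

#0=b has no predecessor
#1=e depends on [0:b]
#2=a depends on [1:e]
#3=c depends on [2:a]
#4=f depends on [3:c]
#5=a depends on [4:f]
#6=f depends on [5:a]
#7=e depends on [5:a]
#8=f depends on [6:f]
#9=b depends on [7:e, 8:f]
#10=f depends on [9:b]
sources: [0:b]
N(rest) = Σ N(rest − s) over sources s of rest; N(one piece) = 1:
  size 1 → [10]=1
  size 2 → [9,10]=1
  size 3 → [7,9,10]=1  [8,9,10]=1
  size 4 → [6,8,9,10]=1  [7,8,9,10]=2
  size 5 → [6,7,8,9,10]=3
  size 6 → [5,6,7,8,9,10]=3
  size 7 → [4,5,6,7,8,9,10]=3
  size 8 → [3,4,5,6,7,8,9,10]=3
  size 9 → [2,3,4,5,6,7,8,9,10]=3
  first=0(b) contributes 3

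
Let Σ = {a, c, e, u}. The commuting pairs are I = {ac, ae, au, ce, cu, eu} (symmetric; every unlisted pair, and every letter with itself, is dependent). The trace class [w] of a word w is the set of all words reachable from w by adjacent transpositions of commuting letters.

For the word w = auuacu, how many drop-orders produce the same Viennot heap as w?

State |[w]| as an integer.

60

piece 0:a — minimal
piece 1:u — minimal
piece 2:u rests on {1:u}
piece 3:a rests on {0:a}
piece 4:c — minimal
piece 5:u rests on {2:u}
minimal pieces: {0:a, 1:u, 4:c}
ways to finish when only these pieces remain (= sum over removing one remaining piece with nothing left below it):
  1 left: {3}→1  {4}→1  {5}→1
  2 left: {0,3}→1  {2,5}→1  {3,4}→2  {3,5}→2  {4,5}→2
  3 left: {0,3,4}→3  {0,3,5}→3  {1,2,5}→1  {2,3,5}→3  {2,4,5}→3  {3,4,5}→6
  4 left: {0,2,3,5}→6  {0,3,4,5}→12  {1,2,3,5}→4  {1,2,4,5}→4  {2,3,4,5}→12
  placing 0:a first → 20 extensions
  placing 1:u first → 30 extensions
  placing 4:c first → 10 extensions
total linear extensions = 60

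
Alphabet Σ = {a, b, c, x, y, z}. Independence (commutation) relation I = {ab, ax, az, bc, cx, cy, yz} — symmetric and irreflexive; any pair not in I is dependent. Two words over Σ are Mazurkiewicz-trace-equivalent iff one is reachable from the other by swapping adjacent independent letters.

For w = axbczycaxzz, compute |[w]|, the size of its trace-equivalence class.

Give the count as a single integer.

0(a) covers ∅
1(x) covers ∅
2(b) covers 1:x
3(c) covers 0:a
4(z) covers 2:b, 3:c
5(y) covers 0:a, 2:b
6(c) covers 4:z
7(a) covers 5:y, 6:c
8(x) covers 4:z, 5:y
9(z) covers 6:c, 8:x
10(z) covers 9:z
floor of heap: 0:a, 1:x
completions by unplaced set U, small U first (add the entries for U minus each lowest piece of U):
  |U|=1: {7}:1  {10}:1
  |U|=2: {7,10}:2  {9,10}:1
  |U|=3: {7,9,10}:3  {8,9,10}:1
  |U|=4: {6,7,9,10}:3  {7,8,9,10}:4
  |U|=5: {5,7,8,9,10}:4  {6,7,8,9,10}:7
  |U|=6: {4,6,7,8,9,10}:7  {5,6,7,8,9,10}:11
  |U|=7: {3,4,6,7,8,9,10}:7  {4,5,6,7,8,9,10}:18
  |U|=8: {2,4,5,6,7,8,9,10}:18  {3,4,5,6,7,8,9,10}:25
  |U|=9: {0,3,4,5,6,7,8,9,10}:25  {1,2,4,5,6,7,8,9,10}:18  {2,3,4,5,6,7,8,9,10}:43
  start at 0(a): 61
  start at 1(x): 68
sum over floor = 129

129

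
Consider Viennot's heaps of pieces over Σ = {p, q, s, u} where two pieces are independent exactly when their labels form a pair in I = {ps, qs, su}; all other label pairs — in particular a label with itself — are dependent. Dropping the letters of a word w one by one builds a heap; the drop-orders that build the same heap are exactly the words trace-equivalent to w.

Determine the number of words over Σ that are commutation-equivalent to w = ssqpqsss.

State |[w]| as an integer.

56

0(s) covers ∅
1(s) covers 0:s
2(q) covers ∅
3(p) covers 2:q
4(q) covers 3:p
5(s) covers 1:s
6(s) covers 5:s
7(s) covers 6:s
floor of heap: 0:s, 2:q
completions by unplaced set U, small U first (add the entries for U minus each lowest piece of U):
  |U|=1: {4}:1  {7}:1
  |U|=2: {3,4}:1  {4,7}:2  {6,7}:1
  |U|=3: {2,3,4}:1  {3,4,7}:3  {4,6,7}:3  {5,6,7}:1
  |U|=4: {1,5,6,7}:1  {2,3,4,7}:4  {3,4,6,7}:6  {4,5,6,7}:4
  |U|=5: {0,1,5,6,7}:1  {1,4,5,6,7}:5  {2,3,4,6,7}:10  {3,4,5,6,7}:10
  |U|=6: {0,1,4,5,6,7}:6  {1,3,4,5,6,7}:15  {2,3,4,5,6,7}:20
  start at 0(s): 35
  start at 2(q): 21
sum over floor = 56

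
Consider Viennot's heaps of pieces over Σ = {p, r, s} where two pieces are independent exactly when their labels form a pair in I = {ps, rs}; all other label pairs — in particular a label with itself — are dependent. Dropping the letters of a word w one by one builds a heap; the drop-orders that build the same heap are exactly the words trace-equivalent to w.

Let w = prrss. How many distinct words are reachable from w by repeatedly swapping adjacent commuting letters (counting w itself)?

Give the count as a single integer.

10

piece 0:p — minimal
piece 1:r rests on {0:p}
piece 2:r rests on {1:r}
piece 3:s — minimal
piece 4:s rests on {3:s}
minimal pieces: {0:p, 3:s}
ways to finish when only these pieces remain (= sum over removing one remaining piece with nothing left below it):
  1 left: {2}→1  {4}→1
  2 left: {1,2}→1  {2,4}→2  {3,4}→1
  3 left: {0,1,2}→1  {1,2,4}→3  {2,3,4}→3
  placing 0:p first → 6 extensions
  placing 3:s first → 4 extensions
total linear extensions = 10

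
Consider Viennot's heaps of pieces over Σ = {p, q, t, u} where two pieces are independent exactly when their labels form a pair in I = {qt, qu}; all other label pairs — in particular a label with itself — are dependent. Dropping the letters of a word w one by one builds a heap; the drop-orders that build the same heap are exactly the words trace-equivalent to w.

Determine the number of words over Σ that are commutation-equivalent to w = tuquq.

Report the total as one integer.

#0=t has no predecessor
#1=u depends on [0:t]
#2=q has no predecessor
#3=u depends on [1:u]
#4=q depends on [2:q]
sources: [0:t, 2:q]
N(rest) = Σ N(rest − s) over sources s of rest; N(one piece) = 1:
  size 1 → [3]=1  [4]=1
  size 2 → [1,3]=1  [2,4]=1  [3,4]=2
  size 3 → [0,1,3]=1  [1,3,4]=3  [2,3,4]=3
  first=0(t) contributes 6
  first=2(q) contributes 4
|[w]| = 10

10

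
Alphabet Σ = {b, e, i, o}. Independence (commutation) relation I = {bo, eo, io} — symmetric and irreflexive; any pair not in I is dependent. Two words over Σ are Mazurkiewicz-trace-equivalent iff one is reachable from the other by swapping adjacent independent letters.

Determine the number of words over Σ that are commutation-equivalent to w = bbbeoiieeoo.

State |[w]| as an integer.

165

0(b) covers ∅
1(b) covers 0:b
2(b) covers 1:b
3(e) covers 2:b
4(o) covers ∅
5(i) covers 3:e
6(i) covers 5:i
7(e) covers 6:i
8(e) covers 7:e
9(o) covers 4:o
10(o) covers 9:o
floor of heap: 0:b, 4:o
completions by unplaced set U, small U first (add the entries for U minus each lowest piece of U):
  |U|=1: {8}:1  {10}:1
  |U|=2: {7,8}:1  {8,10}:2  {9,10}:1
  |U|=3: {4,9,10}:1  {6,7,8}:1  {7,8,10}:3  {8,9,10}:3
  |U|=4: {4,8,9,10}:4  {5,6,7,8}:1  {6,7,8,10}:4  {7,8,9,10}:6
  |U|=5: {3,5,6,7,8}:1  {4,7,8,9,10}:10  {5,6,7,8,10}:5  {6,7,8,9,10}:10
  |U|=6: {2,3,5,6,7,8}:1  {3,5,6,7,8,10}:6  {4,6,7,8,9,10}:20  {5,6,7,8,9,10}:15
  |U|=7: {1,2,3,5,6,7,8}:1  {2,3,5,6,7,8,10}:7  {3,5,6,7,8,9,10}:21  {4,5,6,7,8,9,10}:35
  |U|=8: {0,1,2,3,5,6,7,8}:1  {1,2,3,5,6,7,8,10}:8  {2,3,5,6,7,8,9,10}:28  {3,4,5,6,7,8,9,10}:56
  |U|=9: {0,1,2,3,5,6,7,8,10}:9  {1,2,3,5,6,7,8,9,10}:36  {2,3,4,5,6,7,8,9,10}:84
  start at 0(b): 120
  start at 4(o): 45
sum over floor = 165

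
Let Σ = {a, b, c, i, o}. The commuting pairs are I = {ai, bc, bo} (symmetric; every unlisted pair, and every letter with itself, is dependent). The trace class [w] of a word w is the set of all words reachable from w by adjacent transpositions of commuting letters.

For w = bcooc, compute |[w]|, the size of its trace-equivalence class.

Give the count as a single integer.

#0=b has no predecessor
#1=c has no predecessor
#2=o depends on [1:c]
#3=o depends on [2:o]
#4=c depends on [3:o]
sources: [0:b, 1:c]
N(rest) = Σ N(rest − s) over sources s of rest; N(one piece) = 1:
  size 1 → [0]=1  [4]=1
  size 2 → [0,4]=2  [3,4]=1
  size 3 → [0,3,4]=3  [2,3,4]=1
  first=0(b) contributes 1
  first=1(c) contributes 4
|[w]| = 5

5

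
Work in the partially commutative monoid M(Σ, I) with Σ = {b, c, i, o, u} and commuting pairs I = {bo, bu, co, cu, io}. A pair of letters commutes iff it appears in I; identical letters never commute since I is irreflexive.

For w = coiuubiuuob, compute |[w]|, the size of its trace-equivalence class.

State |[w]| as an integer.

drop 0:c onto floor
drop 1:o onto floor
drop 2:i onto {0:c}
drop 3:u onto {1:o, 2:i}
drop 4:u onto {3:u}
drop 5:b onto {2:i}
drop 6:i onto {4:u, 5:b}
drop 7:u onto {6:i}
drop 8:u onto {7:u}
drop 9:o onto {8:u}
drop 10:b onto {6:i}
ground layer = {0:c, 1:o}
drop-orders for the pieces not yet dropped (sum over which currently-grounded one goes next):
  1 to go: {9} 1  {10} 1
  2 to go: {8,9} 1  {9,10} 2
  3 to go: {7,8,9} 1  {8,9,10} 3
  4 to go: {7,8,9,10} 4
  5 to go: {6,7,8,9,10} 4
  6 to go: {4,6,7,8,9,10} 4  {5,6,7,8,9,10} 4
  7 to go: {3,4,6,7,8,9,10} 4  {4,5,6,7,8,9,10} 8
  8 to go: {1,3,4,6,7,8,9,10} 4  {3,4,5,6,7,8,9,10} 12
  9 to go: {1,3,4,5,6,7,8,9,10} 16  {2,3,4,5,6,7,8,9,10} 12
  if 0:c drops first: 28 orders
  if 1:o drops first: 12 orders
heap linearizations: 40

40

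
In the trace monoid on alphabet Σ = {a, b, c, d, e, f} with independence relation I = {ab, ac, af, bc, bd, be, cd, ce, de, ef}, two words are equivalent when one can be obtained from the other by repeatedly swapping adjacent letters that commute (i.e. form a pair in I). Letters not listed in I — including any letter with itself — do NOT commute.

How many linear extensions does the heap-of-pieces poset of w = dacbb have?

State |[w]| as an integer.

drop 0:d onto floor
drop 1:a onto {0:d}
drop 2:c onto floor
drop 3:b onto floor
drop 4:b onto {3:b}
ground layer = {0:d, 2:c, 3:b}
drop-orders for the pieces not yet dropped (sum over which currently-grounded one goes next):
  1 to go: {1} 1  {2} 1  {4} 1
  2 to go: {0,1} 1  {1,2} 2  {1,4} 2  {2,4} 2  {3,4} 1
  3 to go: {0,1,2} 3  {0,1,4} 3  {1,2,4} 6  {1,3,4} 3  {2,3,4} 3
  if 0:d drops first: 12 orders
  if 2:c drops first: 6 orders
  if 3:b drops first: 12 orders
heap linearizations: 30

30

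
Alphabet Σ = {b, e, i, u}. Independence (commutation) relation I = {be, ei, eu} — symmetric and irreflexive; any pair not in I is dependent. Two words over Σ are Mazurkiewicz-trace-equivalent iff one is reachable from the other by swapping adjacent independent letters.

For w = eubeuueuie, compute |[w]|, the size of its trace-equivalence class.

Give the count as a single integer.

210

drop 0:e onto floor
drop 1:u onto floor
drop 2:b onto {1:u}
drop 3:e onto {0:e}
drop 4:u onto {2:b}
drop 5:u onto {4:u}
drop 6:e onto {3:e}
drop 7:u onto {5:u}
drop 8:i onto {7:u}
drop 9:e onto {6:e}
ground layer = {0:e, 1:u}
drop-orders for the pieces not yet dropped (sum over which currently-grounded one goes next):
  1 to go: {8} 1  {9} 1
  2 to go: {6,9} 1  {7,8} 1  {8,9} 2
  3 to go: {3,6,9} 1  {5,7,8} 1  {6,8,9} 3  {7,8,9} 3
  4 to go: {0,3,6,9} 1  {3,6,8,9} 4  {4,5,7,8} 1  {5,7,8,9} 4  {6,7,8,9} 6
  5 to go: {0,3,6,8,9} 5  {2,4,5,7,8} 1  {3,6,7,8,9} 10  {4,5,7,8,9} 5  {5,6,7,8,9} 10
  6 to go: {0,3,6,7,8,9} 15  {1,2,4,5,7,8} 1  {2,4,5,7,8,9} 6  {3,5,6,7,8,9} 20  {4,5,6,7,8,9} 15
  7 to go: {0,3,5,6,7,8,9} 35  {1,2,4,5,7,8,9} 7  {2,4,5,6,7,8,9} 21  {3,4,5,6,7,8,9} 35
  8 to go: {0,3,4,5,6,7,8,9} 70  {1,2,4,5,6,7,8,9} 28  {2,3,4,5,6,7,8,9} 56
  if 0:e drops first: 84 orders
  if 1:u drops first: 126 orders
heap linearizations: 210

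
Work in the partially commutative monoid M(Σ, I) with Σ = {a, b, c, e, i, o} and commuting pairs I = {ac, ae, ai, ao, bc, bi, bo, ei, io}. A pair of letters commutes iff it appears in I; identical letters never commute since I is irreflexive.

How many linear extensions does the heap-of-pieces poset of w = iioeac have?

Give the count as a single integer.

drop 0:i onto floor
drop 1:i onto {0:i}
drop 2:o onto floor
drop 3:e onto {2:o}
drop 4:a onto floor
drop 5:c onto {1:i, 3:e}
ground layer = {0:i, 2:o, 4:a}
drop-orders for the pieces not yet dropped (sum over which currently-grounded one goes next):
  1 to go: {4} 1  {5} 1
  2 to go: {1,5} 1  {3,5} 1  {4,5} 2
  3 to go: {0,1,5} 1  {1,3,5} 2  {1,4,5} 3  {2,3,5} 1  {3,4,5} 3
  4 to go: {0,1,3,5} 3  {0,1,4,5} 4  {1,2,3,5} 3  {1,3,4,5} 8  {2,3,4,5} 4
  if 0:i drops first: 15 orders
  if 2:o drops first: 15 orders
  if 4:a drops first: 6 orders
heap linearizations: 36

36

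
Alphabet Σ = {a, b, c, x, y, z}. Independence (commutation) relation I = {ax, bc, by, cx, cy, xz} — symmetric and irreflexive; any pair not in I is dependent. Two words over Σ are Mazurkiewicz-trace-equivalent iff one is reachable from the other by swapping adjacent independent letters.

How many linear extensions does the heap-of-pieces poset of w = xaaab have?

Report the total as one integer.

drop 0:x onto floor
drop 1:a onto floor
drop 2:a onto {1:a}
drop 3:a onto {2:a}
drop 4:b onto {0:x, 3:a}
ground layer = {0:x, 1:a}
drop-orders for the pieces not yet dropped (sum over which currently-grounded one goes next):
  1 to go: {4} 1
  2 to go: {0,4} 1  {3,4} 1
  3 to go: {0,3,4} 2  {2,3,4} 1
  if 0:x drops first: 1 orders
  if 1:a drops first: 3 orders
heap linearizations: 4

4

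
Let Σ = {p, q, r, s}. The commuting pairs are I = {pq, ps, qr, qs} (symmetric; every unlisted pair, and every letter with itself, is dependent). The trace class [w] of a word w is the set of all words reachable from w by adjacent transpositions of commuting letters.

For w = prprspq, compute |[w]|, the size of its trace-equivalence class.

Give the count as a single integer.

piece 0:p — minimal
piece 1:r rests on {0:p}
piece 2:p rests on {1:r}
piece 3:r rests on {2:p}
piece 4:s rests on {3:r}
piece 5:p rests on {3:r}
piece 6:q — minimal
minimal pieces: {0:p, 6:q}
ways to finish when only these pieces remain (= sum over removing one remaining piece with nothing left below it):
  1 left: {4}→1  {5}→1  {6}→1
  2 left: {4,5}→2  {4,6}→2  {5,6}→2
  3 left: {3,4,5}→2  {4,5,6}→6
  4 left: {2,3,4,5}→2  {3,4,5,6}→8
  5 left: {1,2,3,4,5}→2  {2,3,4,5,6}→10
  placing 0:p first → 12 extensions
  placing 6:q first → 2 extensions
total linear extensions = 14

14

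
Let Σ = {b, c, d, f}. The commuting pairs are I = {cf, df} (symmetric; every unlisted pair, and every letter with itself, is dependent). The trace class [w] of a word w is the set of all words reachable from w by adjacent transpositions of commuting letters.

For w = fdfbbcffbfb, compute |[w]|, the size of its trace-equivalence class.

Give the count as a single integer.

9

0(f) covers ∅
1(d) covers ∅
2(f) covers 0:f
3(b) covers 1:d, 2:f
4(b) covers 3:b
5(c) covers 4:b
6(f) covers 4:b
7(f) covers 6:f
8(b) covers 5:c, 7:f
9(f) covers 8:b
10(b) covers 9:f
floor of heap: 0:f, 1:d
completions by unplaced set U, small U first (add the entries for U minus each lowest piece of U):
  |U|=1: {10}:1
  |U|=2: {9,10}:1
  |U|=3: {8,9,10}:1
  |U|=4: {5,8,9,10}:1  {7,8,9,10}:1
  |U|=5: {5,7,8,9,10}:2  {6,7,8,9,10}:1
  |U|=6: {5,6,7,8,9,10}:3
  |U|=7: {4,5,6,7,8,9,10}:3
  |U|=8: {3,4,5,6,7,8,9,10}:3
  |U|=9: {1,3,4,5,6,7,8,9,10}:3  {2,3,4,5,6,7,8,9,10}:3
  start at 0(f): 6
  start at 1(d): 3
sum over floor = 9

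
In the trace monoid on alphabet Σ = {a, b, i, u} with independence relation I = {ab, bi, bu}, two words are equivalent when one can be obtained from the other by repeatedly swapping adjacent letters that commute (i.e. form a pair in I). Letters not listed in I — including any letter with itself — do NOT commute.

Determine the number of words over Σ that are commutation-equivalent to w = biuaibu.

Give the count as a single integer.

#0=b has no predecessor
#1=i has no predecessor
#2=u depends on [1:i]
#3=a depends on [2:u]
#4=i depends on [3:a]
#5=b depends on [0:b]
#6=u depends on [4:i]
sources: [0:b, 1:i]
N(rest) = Σ N(rest − s) over sources s of rest; N(one piece) = 1:
  size 1 → [5]=1  [6]=1
  size 2 → [0,5]=1  [4,6]=1  [5,6]=2
  size 3 → [0,5,6]=3  [3,4,6]=1  [4,5,6]=3
  size 4 → [0,4,5,6]=6  [2,3,4,6]=1  [3,4,5,6]=4
  size 5 → [0,3,4,5,6]=10  [1,2,3,4,6]=1  [2,3,4,5,6]=5
  first=0(b) contributes 6
  first=1(i) contributes 15
|[w]| = 21

21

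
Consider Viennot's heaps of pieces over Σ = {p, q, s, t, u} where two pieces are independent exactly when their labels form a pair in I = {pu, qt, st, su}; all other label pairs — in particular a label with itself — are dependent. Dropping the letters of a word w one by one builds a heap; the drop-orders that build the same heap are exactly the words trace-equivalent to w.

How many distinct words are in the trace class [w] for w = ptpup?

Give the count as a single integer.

0(p) covers ∅
1(t) covers 0:p
2(p) covers 1:t
3(u) covers 1:t
4(p) covers 2:p
floor of heap: 0:p
completions by unplaced set U, small U first (add the entries for U minus each lowest piece of U):
  |U|=1: {3}:1  {4}:1
  |U|=2: {2,4}:1  {3,4}:2
  |U|=3: {2,3,4}:3
  start at 0(p): 3

3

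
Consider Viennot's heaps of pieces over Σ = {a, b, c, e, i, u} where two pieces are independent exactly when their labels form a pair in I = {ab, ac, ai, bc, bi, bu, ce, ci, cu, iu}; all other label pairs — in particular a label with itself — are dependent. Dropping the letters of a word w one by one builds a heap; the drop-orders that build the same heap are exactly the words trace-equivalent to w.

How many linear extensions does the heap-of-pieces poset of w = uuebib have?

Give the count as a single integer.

3

piece 0:u — minimal
piece 1:u rests on {0:u}
piece 2:e rests on {1:u}
piece 3:b rests on {2:e}
piece 4:i rests on {2:e}
piece 5:b rests on {3:b}
minimal pieces: {0:u}
ways to finish when only these pieces remain (= sum over removing one remaining piece with nothing left below it):
  1 left: {4}→1  {5}→1
  2 left: {3,5}→1  {4,5}→2
  3 left: {3,4,5}→3
  4 left: {2,3,4,5}→3
  placing 0:u first → 3 extensions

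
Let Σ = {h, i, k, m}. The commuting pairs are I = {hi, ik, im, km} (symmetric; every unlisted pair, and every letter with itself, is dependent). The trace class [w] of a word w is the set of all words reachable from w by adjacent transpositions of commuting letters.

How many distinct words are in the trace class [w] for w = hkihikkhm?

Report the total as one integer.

#0=h has no predecessor
#1=k depends on [0:h]
#2=i has no predecessor
#3=h depends on [1:k]
#4=i depends on [2:i]
#5=k depends on [3:h]
#6=k depends on [5:k]
#7=h depends on [6:k]
#8=m depends on [7:h]
sources: [0:h, 2:i]
N(rest) = Σ N(rest − s) over sources s of rest; N(one piece) = 1:
  size 1 → [4]=1  [8]=1
  size 2 → [2,4]=1  [4,8]=2  [7,8]=1
  size 3 → [2,4,8]=3  [4,7,8]=3  [6,7,8]=1
  size 4 → [2,4,7,8]=6  [4,6,7,8]=4  [5,6,7,8]=1
  size 5 → [2,4,6,7,8]=10  [3,5,6,7,8]=1  [4,5,6,7,8]=5
  size 6 → [1,3,5,6,7,8]=1  [2,4,5,6,7,8]=15  [3,4,5,6,7,8]=6
  size 7 → [0,1,3,5,6,7,8]=1  [1,3,4,5,6,7,8]=7  [2,3,4,5,6,7,8]=21
  first=0(h) contributes 28
  first=2(i) contributes 8
|[w]| = 36

36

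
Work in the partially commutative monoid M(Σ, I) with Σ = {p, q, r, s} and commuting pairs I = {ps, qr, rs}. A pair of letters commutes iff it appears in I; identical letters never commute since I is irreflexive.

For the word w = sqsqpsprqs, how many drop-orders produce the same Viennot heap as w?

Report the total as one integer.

0(s) covers ∅
1(q) covers 0:s
2(s) covers 1:q
3(q) covers 2:s
4(p) covers 3:q
5(s) covers 3:q
6(p) covers 4:p
7(r) covers 6:p
8(q) covers 5:s, 6:p
9(s) covers 8:q
floor of heap: 0:s
completions by unplaced set U, small U first (add the entries for U minus each lowest piece of U):
  |U|=1: {7}:1  {9}:1
  |U|=2: {7,9}:2  {8,9}:1
  |U|=3: {5,8,9}:1  {7,8,9}:3
  |U|=4: {5,7,8,9}:4  {6,7,8,9}:3
  |U|=5: {4,6,7,8,9}:3  {5,6,7,8,9}:7
  |U|=6: {4,5,6,7,8,9}:10
  |U|=7: {3,4,5,6,7,8,9}:10
  |U|=8: {2,3,4,5,6,7,8,9}:10
  start at 0(s): 10

10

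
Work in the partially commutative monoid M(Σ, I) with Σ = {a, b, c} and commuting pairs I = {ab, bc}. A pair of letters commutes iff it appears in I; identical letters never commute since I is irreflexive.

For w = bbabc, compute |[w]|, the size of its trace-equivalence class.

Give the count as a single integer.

piece 0:b — minimal
piece 1:b rests on {0:b}
piece 2:a — minimal
piece 3:b rests on {1:b}
piece 4:c rests on {2:a}
minimal pieces: {0:b, 2:a}
ways to finish when only these pieces remain (= sum over removing one remaining piece with nothing left below it):
  1 left: {3}→1  {4}→1
  2 left: {1,3}→1  {2,4}→1  {3,4}→2
  3 left: {0,1,3}→1  {1,3,4}→3  {2,3,4}→3
  placing 0:b first → 6 extensions
  placing 2:a first → 4 extensions
total linear extensions = 10

10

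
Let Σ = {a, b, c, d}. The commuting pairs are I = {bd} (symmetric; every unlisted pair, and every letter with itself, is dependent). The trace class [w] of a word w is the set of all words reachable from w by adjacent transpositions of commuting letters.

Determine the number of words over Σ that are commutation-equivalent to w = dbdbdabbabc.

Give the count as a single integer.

piece 0:d — minimal
piece 1:b — minimal
piece 2:d rests on {0:d}
piece 3:b rests on {1:b}
piece 4:d rests on {2:d}
piece 5:a rests on {3:b, 4:d}
piece 6:b rests on {5:a}
piece 7:b rests on {6:b}
piece 8:a rests on {7:b}
piece 9:b rests on {8:a}
piece 10:c rests on {9:b}
minimal pieces: {0:d, 1:b}
ways to finish when only these pieces remain (= sum over removing one remaining piece with nothing left below it):
  1 left: {10}→1
  2 left: {9,10}→1
  3 left: {8,9,10}→1
  4 left: {7,8,9,10}→1
  5 left: {6,7,8,9,10}→1
  6 left: {5,6,7,8,9,10}→1
  7 left: {3,5,6,7,8,9,10}→1  {4,5,6,7,8,9,10}→1
  8 left: {1,3,5,6,7,8,9,10}→1  {2,4,5,6,7,8,9,10}→1  {3,4,5,6,7,8,9,10}→2
  9 left: {0,2,4,5,6,7,8,9,10}→1  {1,3,4,5,6,7,8,9,10}→3  {2,3,4,5,6,7,8,9,10}→3
  placing 0:d first → 6 extensions
  placing 1:b first → 4 extensions
total linear extensions = 10

10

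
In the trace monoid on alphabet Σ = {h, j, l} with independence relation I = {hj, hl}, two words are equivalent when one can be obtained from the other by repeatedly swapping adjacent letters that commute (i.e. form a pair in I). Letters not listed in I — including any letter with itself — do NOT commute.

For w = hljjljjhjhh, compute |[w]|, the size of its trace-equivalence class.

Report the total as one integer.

330

#0=h has no predecessor
#1=l has no predecessor
#2=j depends on [1:l]
#3=j depends on [2:j]
#4=l depends on [3:j]
#5=j depends on [4:l]
#6=j depends on [5:j]
#7=h depends on [0:h]
#8=j depends on [6:j]
#9=h depends on [7:h]
#10=h depends on [9:h]
sources: [0:h, 1:l]
N(rest) = Σ N(rest − s) over sources s of rest; N(one piece) = 1:
  size 1 → [8]=1  [10]=1
  size 2 → [6,8]=1  [8,10]=2  [9,10]=1
  size 3 → [5,6,8]=1  [6,8,10]=3  [7,9,10]=1  [8,9,10]=3
  size 4 → [0,7,9,10]=1  [4,5,6,8]=1  [5,6,8,10]=4  [6,8,9,10]=6  [7,8,9,10]=4
  size 5 → [0,7,8,9,10]=5  [3,4,5,6,8]=1  [4,5,6,8,10]=5  [5,6,8,9,10]=10  [6,7,8,9,10]=10
  size 6 → [0,6,7,8,9,10]=15  [2,3,4,5,6,8]=1  [3,4,5,6,8,10]=6  [4,5,6,8,9,10]=15  [5,6,7,8,9,10]=20
  size 7 → [0,5,6,7,8,9,10]=35  [1,2,3,4,5,6,8]=1  [2,3,4,5,6,8,10]=7  [3,4,5,6,8,9,10]=21  [4,5,6,7,8,9,10]=35
  size 8 → [0,4,5,6,7,8,9,10]=70  [1,2,3,4,5,6,8,10]=8  [2,3,4,5,6,8,9,10]=28  [3,4,5,6,7,8,9,10]=56
  size 9 → [0,3,4,5,6,7,8,9,10]=126  [1,2,3,4,5,6,8,9,10]=36  [2,3,4,5,6,7,8,9,10]=84
  first=0(h) contributes 120
  first=1(l) contributes 210
|[w]| = 330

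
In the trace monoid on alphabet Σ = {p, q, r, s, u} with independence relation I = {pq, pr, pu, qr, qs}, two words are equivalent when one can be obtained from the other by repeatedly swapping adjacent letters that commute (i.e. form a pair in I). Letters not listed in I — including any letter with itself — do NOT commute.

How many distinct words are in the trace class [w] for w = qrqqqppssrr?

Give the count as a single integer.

990

drop 0:q onto floor
drop 1:r onto floor
drop 2:q onto {0:q}
drop 3:q onto {2:q}
drop 4:q onto {3:q}
drop 5:p onto floor
drop 6:p onto {5:p}
drop 7:s onto {1:r, 6:p}
drop 8:s onto {7:s}
drop 9:r onto {8:s}
drop 10:r onto {9:r}
ground layer = {0:q, 1:r, 5:p}
drop-orders for the pieces not yet dropped (sum over which currently-grounded one goes next):
  1 to go: {4} 1  {10} 1
  2 to go: {3,4} 1  {4,10} 2  {9,10} 1
  3 to go: {2,3,4} 1  {3,4,10} 3  {4,9,10} 3  {8,9,10} 1
  4 to go: {0,2,3,4} 1  {2,3,4,10} 4  {3,4,9,10} 6  {4,8,9,10} 4  {7,8,9,10} 1
  5 to go: {0,2,3,4,10} 5  {1,7,8,9,10} 1  {2,3,4,9,10} 10  {3,4,8,9,10} 10  {4,7,8,9,10} 5  {6,7,8,9,10} 1
  6 to go: {0,2,3,4,9,10} 15  {1,4,7,8,9,10} 6  {1,6,7,8,9,10} 2  {2,3,4,8,9,10} 20  {3,4,7,8,9,10} 15  {4,6,7,8,9,10} 6  {5,6,7,8,9,10} 1
  7 to go: {0,2,3,4,8,9,10} 35  {1,3,4,7,8,9,10} 21  {1,4,6,7,8,9,10} 14  {1,5,6,7,8,9,10} 3  {2,3,4,7,8,9,10} 35  {3,4,6,7,8,9,10} 21  {4,5,6,7,8,9,10} 7
  8 to go: {0,2,3,4,7,8,9,10} 70  {1,2,3,4,7,8,9,10} 56  {1,3,4,6,7,8,9,10} 56  {1,4,5,6,7,8,9,10} 24  {2,3,4,6,7,8,9,10} 56  {3,4,5,6,7,8,9,10} 28
  9 to go: {0,1,2,3,4,7,8,9,10} 126  {0,2,3,4,6,7,8,9,10} 126  {1,2,3,4,6,7,8,9,10} 168  {1,3,4,5,6,7,8,9,10} 108  {2,3,4,5,6,7,8,9,10} 84
  if 0:q drops first: 360 orders
  if 1:r drops first: 210 orders
  if 5:p drops first: 420 orders
heap linearizations: 990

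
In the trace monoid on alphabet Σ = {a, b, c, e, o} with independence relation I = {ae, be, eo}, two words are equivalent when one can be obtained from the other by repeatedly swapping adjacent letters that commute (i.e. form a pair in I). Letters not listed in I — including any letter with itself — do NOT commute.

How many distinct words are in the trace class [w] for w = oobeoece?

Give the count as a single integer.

15

drop 0:o onto floor
drop 1:o onto {0:o}
drop 2:b onto {1:o}
drop 3:e onto floor
drop 4:o onto {2:b}
drop 5:e onto {3:e}
drop 6:c onto {4:o, 5:e}
drop 7:e onto {6:c}
ground layer = {0:o, 3:e}
drop-orders for the pieces not yet dropped (sum over which currently-grounded one goes next):
  1 to go: {7} 1
  2 to go: {6,7} 1
  3 to go: {4,6,7} 1  {5,6,7} 1
  4 to go: {2,4,6,7} 1  {3,5,6,7} 1  {4,5,6,7} 2
  5 to go: {1,2,4,6,7} 1  {2,4,5,6,7} 3  {3,4,5,6,7} 3
  6 to go: {0,1,2,4,6,7} 1  {1,2,4,5,6,7} 4  {2,3,4,5,6,7} 6
  if 0:o drops first: 10 orders
  if 3:e drops first: 5 orders
heap linearizations: 15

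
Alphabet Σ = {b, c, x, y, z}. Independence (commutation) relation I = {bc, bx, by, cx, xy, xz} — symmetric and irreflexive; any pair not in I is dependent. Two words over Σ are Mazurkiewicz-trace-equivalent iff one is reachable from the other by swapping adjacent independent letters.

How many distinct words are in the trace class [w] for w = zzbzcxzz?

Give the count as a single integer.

0(z) covers ∅
1(z) covers 0:z
2(b) covers 1:z
3(z) covers 2:b
4(c) covers 3:z
5(x) covers ∅
6(z) covers 4:c
7(z) covers 6:z
floor of heap: 0:z, 5:x
completions by unplaced set U, small U first (add the entries for U minus each lowest piece of U):
  |U|=1: {5}:1  {7}:1
  |U|=2: {5,7}:2  {6,7}:1
  |U|=3: {4,6,7}:1  {5,6,7}:3
  |U|=4: {3,4,6,7}:1  {4,5,6,7}:4
  |U|=5: {2,3,4,6,7}:1  {3,4,5,6,7}:5
  |U|=6: {1,2,3,4,6,7}:1  {2,3,4,5,6,7}:6
  start at 0(z): 7
  start at 5(x): 1
sum over floor = 8

8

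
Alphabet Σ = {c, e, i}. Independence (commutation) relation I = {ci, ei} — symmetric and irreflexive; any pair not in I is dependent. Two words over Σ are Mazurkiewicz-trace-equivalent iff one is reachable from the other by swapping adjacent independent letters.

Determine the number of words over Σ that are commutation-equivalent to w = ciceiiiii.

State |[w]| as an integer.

84

drop 0:c onto floor
drop 1:i onto floor
drop 2:c onto {0:c}
drop 3:e onto {2:c}
drop 4:i onto {1:i}
drop 5:i onto {4:i}
drop 6:i onto {5:i}
drop 7:i onto {6:i}
drop 8:i onto {7:i}
ground layer = {0:c, 1:i}
drop-orders for the pieces not yet dropped (sum over which currently-grounded one goes next):
  1 to go: {3} 1  {8} 1
  2 to go: {2,3} 1  {3,8} 2  {7,8} 1
  3 to go: {0,2,3} 1  {2,3,8} 3  {3,7,8} 3  {6,7,8} 1
  4 to go: {0,2,3,8} 4  {2,3,7,8} 6  {3,6,7,8} 4  {5,6,7,8} 1
  5 to go: {0,2,3,7,8} 10  {2,3,6,7,8} 10  {3,5,6,7,8} 5  {4,5,6,7,8} 1
  6 to go: {0,2,3,6,7,8} 20  {1,4,5,6,7,8} 1  {2,3,5,6,7,8} 15  {3,4,5,6,7,8} 6
  7 to go: {0,2,3,5,6,7,8} 35  {1,3,4,5,6,7,8} 7  {2,3,4,5,6,7,8} 21
  if 0:c drops first: 28 orders
  if 1:i drops first: 56 orders
heap linearizations: 84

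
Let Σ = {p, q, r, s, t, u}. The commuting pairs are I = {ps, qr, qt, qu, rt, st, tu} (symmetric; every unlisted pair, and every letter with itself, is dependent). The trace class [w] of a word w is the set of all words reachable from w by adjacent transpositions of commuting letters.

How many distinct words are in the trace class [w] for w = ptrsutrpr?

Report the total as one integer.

15

drop 0:p onto floor
drop 1:t onto {0:p}
drop 2:r onto {0:p}
drop 3:s onto {2:r}
drop 4:u onto {3:s}
drop 5:t onto {1:t}
drop 6:r onto {4:u}
drop 7:p onto {5:t, 6:r}
drop 8:r onto {7:p}
ground layer = {0:p}
drop-orders for the pieces not yet dropped (sum over which currently-grounded one goes next):
  1 to go: {8} 1
  2 to go: {7,8} 1
  3 to go: {5,7,8} 1  {6,7,8} 1
  4 to go: {1,5,7,8} 1  {4,6,7,8} 1  {5,6,7,8} 2
  5 to go: {1,5,6,7,8} 3  {3,4,6,7,8} 1  {4,5,6,7,8} 3
  6 to go: {1,4,5,6,7,8} 6  {2,3,4,6,7,8} 1  {3,4,5,6,7,8} 4
  7 to go: {1,3,4,5,6,7,8} 10  {2,3,4,5,6,7,8} 5
  if 0:p drops first: 15 orders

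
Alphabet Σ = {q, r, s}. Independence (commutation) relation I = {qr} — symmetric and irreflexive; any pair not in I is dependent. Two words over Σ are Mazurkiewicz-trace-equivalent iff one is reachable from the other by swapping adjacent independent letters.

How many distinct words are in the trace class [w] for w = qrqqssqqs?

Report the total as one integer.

drop 0:q onto floor
drop 1:r onto floor
drop 2:q onto {0:q}
drop 3:q onto {2:q}
drop 4:s onto {1:r, 3:q}
drop 5:s onto {4:s}
drop 6:q onto {5:s}
drop 7:q onto {6:q}
drop 8:s onto {7:q}
ground layer = {0:q, 1:r}
drop-orders for the pieces not yet dropped (sum over which currently-grounded one goes next):
  1 to go: {8} 1
  2 to go: {7,8} 1
  3 to go: {6,7,8} 1
  4 to go: {5,6,7,8} 1
  5 to go: {4,5,6,7,8} 1
  6 to go: {1,4,5,6,7,8} 1  {3,4,5,6,7,8} 1
  7 to go: {1,3,4,5,6,7,8} 2  {2,3,4,5,6,7,8} 1
  if 0:q drops first: 3 orders
  if 1:r drops first: 1 orders
heap linearizations: 4

4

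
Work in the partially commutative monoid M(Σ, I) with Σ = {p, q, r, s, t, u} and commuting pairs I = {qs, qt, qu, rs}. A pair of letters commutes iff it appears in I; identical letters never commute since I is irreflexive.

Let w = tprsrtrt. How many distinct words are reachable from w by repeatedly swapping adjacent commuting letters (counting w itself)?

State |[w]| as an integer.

#0=t has no predecessor
#1=p depends on [0:t]
#2=r depends on [1:p]
#3=s depends on [1:p]
#4=r depends on [2:r]
#5=t depends on [3:s, 4:r]
#6=r depends on [5:t]
#7=t depends on [6:r]
sources: [0:t]
N(rest) = Σ N(rest − s) over sources s of rest; N(one piece) = 1:
  size 1 → [7]=1
  size 2 → [6,7]=1
  size 3 → [5,6,7]=1
  size 4 → [3,5,6,7]=1  [4,5,6,7]=1
  size 5 → [2,4,5,6,7]=1  [3,4,5,6,7]=2
  size 6 → [2,3,4,5,6,7]=3
  first=0(t) contributes 3

3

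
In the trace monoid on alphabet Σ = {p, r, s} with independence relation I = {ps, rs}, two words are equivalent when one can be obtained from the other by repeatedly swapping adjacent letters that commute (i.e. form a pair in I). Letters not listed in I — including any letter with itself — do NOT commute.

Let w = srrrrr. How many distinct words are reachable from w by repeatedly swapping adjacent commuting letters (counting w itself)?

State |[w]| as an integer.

6

piece 0:s — minimal
piece 1:r — minimal
piece 2:r rests on {1:r}
piece 3:r rests on {2:r}
piece 4:r rests on {3:r}
piece 5:r rests on {4:r}
minimal pieces: {0:s, 1:r}
ways to finish when only these pieces remain (= sum over removing one remaining piece with nothing left below it):
  1 left: {0}→1  {5}→1
  2 left: {0,5}→2  {4,5}→1
  3 left: {0,4,5}→3  {3,4,5}→1
  4 left: {0,3,4,5}→4  {2,3,4,5}→1
  placing 0:s first → 1 extensions
  placing 1:r first → 5 extensions
total linear extensions = 6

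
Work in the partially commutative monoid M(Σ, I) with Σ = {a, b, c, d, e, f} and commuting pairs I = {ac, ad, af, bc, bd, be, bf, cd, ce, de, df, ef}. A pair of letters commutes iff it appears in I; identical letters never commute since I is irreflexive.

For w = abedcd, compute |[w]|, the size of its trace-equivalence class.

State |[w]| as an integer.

120

piece 0:a — minimal
piece 1:b rests on {0:a}
piece 2:e rests on {0:a}
piece 3:d — minimal
piece 4:c — minimal
piece 5:d rests on {3:d}
minimal pieces: {0:a, 3:d, 4:c}
ways to finish when only these pieces remain (= sum over removing one remaining piece with nothing left below it):
  1 left: {1}→1  {2}→1  {4}→1  {5}→1
  2 left: {1,2}→2  {1,4}→2  {1,5}→2  {2,4}→2  {2,5}→2  {3,5}→1  {4,5}→2
  3 left: {0,1,2}→2  {1,2,4}→6  {1,2,5}→6  {1,3,5}→3  {1,4,5}→6  {2,3,5}→3  {2,4,5}→6  {3,4,5}→3
  4 left: {0,1,2,4}→8  {0,1,2,5}→8  {1,2,3,5}→12  {1,2,4,5}→24  {1,3,4,5}→12  {2,3,4,5}→12
  placing 0:a first → 60 extensions
  placing 3:d first → 40 extensions
  placing 4:c first → 20 extensions
total linear extensions = 120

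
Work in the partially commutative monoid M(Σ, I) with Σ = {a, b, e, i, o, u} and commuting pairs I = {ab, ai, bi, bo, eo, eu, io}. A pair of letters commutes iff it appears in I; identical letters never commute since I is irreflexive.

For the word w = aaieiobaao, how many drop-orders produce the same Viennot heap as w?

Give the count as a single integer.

piece 0:a — minimal
piece 1:a rests on {0:a}
piece 2:i — minimal
piece 3:e rests on {1:a, 2:i}
piece 4:i rests on {3:e}
piece 5:o rests on {1:a}
piece 6:b rests on {3:e}
piece 7:a rests on {3:e, 5:o}
piece 8:a rests on {7:a}
piece 9:o rests on {8:a}
minimal pieces: {0:a, 2:i}
ways to finish when only these pieces remain (= sum over removing one remaining piece with nothing left below it):
  1 left: {4}→1  {6}→1  {9}→1
  2 left: {4,6}→2  {4,9}→2  {6,9}→2  {8,9}→1
  3 left: {4,6,9}→6  {4,8,9}→3  {6,8,9}→3  {7,8,9}→1
  4 left: {4,6,8,9}→12  {4,7,8,9}→4  {5,7,8,9}→1  {6,7,8,9}→4
  5 left: {4,5,7,8,9}→5  {4,6,7,8,9}→20  {5,6,7,8,9}→5
  6 left: {3,4,6,7,8,9}→20  {4,5,6,7,8,9}→30
  7 left: {2,3,4,6,7,8,9}→20  {3,4,5,6,7,8,9}→50
  8 left: {1,3,4,5,6,7,8,9}→50  {2,3,4,5,6,7,8,9}→70
  placing 0:a first → 120 extensions
  placing 2:i first → 50 extensions
total linear extensions = 170

170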